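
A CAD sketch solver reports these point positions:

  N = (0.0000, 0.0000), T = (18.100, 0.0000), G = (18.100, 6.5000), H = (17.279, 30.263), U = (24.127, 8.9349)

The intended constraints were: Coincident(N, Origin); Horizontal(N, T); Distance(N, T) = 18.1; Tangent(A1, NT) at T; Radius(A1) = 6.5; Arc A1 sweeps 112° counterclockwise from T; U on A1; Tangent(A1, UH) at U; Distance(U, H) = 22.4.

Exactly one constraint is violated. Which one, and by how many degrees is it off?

Tangent(A1, UH) at U — off by 4.20°.

N = (0.00, 0.00) ✓; N.y = 0.00, T.y = 0.00 ✓; |NT| = 18.10 ✓; ∠(GT, TN) = 90.00° ✓; |GT| = 6.500 ✓; bearing(G→U) − bearing(G→T) = 112.0° ✓; |GU| = 6.500 ✓; ∠(GU, UH) = 94.20° ✗; |UH| = 22.40 ✓.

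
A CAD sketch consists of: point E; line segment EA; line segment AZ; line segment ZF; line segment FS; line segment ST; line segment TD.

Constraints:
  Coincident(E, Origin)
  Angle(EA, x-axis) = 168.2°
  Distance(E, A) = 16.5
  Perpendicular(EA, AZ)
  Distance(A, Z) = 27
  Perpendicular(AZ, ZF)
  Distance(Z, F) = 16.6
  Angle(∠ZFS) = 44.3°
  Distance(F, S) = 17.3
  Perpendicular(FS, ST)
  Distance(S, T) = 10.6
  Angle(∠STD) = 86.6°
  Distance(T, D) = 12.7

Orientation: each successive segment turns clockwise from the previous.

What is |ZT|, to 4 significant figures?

5.510

∠ZFS = 44.3° gives FS at -147.5° from the x-axis; with |FS| = 17.3, S = (-8.971, 17.11). FS is perpendicular to ST, so ST runs at 122.5°; with |ST| = 10.6, T = (-14.67, 26.05). Then |ZT| = |T − Z| = 5.510.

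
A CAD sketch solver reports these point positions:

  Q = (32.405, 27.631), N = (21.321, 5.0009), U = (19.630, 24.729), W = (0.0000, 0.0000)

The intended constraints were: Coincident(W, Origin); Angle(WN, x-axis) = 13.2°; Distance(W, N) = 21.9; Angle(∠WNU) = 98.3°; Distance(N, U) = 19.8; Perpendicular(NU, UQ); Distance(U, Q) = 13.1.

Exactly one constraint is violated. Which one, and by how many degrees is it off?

Perpendicular(NU, UQ) — off by 7.90°.

W = (0.00, 0.00) ✓; WN at 13.20° ✓; |WN| = 21.90 ✓; ∠WNU = 98.30° ✓; |NU| = 19.80 ✓; ∠(NU, UQ) = 82.10° ✗; |UQ| = 13.10 ✓.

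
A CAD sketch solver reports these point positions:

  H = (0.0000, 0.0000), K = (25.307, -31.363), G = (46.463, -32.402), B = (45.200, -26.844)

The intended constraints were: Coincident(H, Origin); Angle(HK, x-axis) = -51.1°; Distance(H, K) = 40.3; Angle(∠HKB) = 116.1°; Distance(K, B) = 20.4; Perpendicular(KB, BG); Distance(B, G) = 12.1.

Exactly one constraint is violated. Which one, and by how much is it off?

Distance(B, G) = 12.1 — off by 6.40.

H = (0.00, 0.00) ✓; HK at -51.10° ✓; |HK| = 40.30 ✓; ∠HKB = 116.1° ✓; |KB| = 20.40 ✓; ∠(KB, BG) = 90.00° ✓; |BG| = 5.700 ✗.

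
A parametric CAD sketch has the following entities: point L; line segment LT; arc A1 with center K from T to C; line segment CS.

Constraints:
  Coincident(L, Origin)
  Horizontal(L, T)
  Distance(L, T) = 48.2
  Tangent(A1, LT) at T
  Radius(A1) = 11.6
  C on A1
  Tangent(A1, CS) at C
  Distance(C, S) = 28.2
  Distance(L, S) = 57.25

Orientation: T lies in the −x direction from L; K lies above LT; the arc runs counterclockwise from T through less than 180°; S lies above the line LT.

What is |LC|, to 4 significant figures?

38.90

Checks: L = (0.00, 0.00) ✓; |KC| = 11.60 ✓; ∠(KC, CS) = 90.00° ✓; |CS| = 28.20 ✓; |LS| = 57.25 ✓.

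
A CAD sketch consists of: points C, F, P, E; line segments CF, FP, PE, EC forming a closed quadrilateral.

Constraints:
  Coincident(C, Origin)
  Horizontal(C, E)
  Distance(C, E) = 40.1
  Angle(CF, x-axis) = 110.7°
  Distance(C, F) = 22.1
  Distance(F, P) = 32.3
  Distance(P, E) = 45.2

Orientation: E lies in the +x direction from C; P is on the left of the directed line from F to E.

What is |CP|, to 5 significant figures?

43.663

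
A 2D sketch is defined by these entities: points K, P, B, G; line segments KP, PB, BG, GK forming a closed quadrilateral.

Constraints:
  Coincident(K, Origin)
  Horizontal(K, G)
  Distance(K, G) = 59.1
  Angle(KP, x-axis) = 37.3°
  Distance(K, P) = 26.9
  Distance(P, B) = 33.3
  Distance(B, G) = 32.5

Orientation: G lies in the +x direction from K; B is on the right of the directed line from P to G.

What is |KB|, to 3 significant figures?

34.4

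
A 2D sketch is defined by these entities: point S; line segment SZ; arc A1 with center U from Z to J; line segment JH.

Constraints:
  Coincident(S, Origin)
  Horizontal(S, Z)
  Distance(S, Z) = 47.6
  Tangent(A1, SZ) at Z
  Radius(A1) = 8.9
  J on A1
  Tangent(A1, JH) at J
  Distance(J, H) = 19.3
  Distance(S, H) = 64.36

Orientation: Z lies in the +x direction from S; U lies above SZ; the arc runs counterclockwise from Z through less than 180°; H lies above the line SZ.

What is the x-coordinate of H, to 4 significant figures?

58.30

Checks: S.y = 0.00, Z.y = 0.00 ✓; |UJ| = 8.900 ✓; ∠(UJ, JH) = 90.00° ✓; |JH| = 19.30 ✓; |SH| = 64.36 ✓.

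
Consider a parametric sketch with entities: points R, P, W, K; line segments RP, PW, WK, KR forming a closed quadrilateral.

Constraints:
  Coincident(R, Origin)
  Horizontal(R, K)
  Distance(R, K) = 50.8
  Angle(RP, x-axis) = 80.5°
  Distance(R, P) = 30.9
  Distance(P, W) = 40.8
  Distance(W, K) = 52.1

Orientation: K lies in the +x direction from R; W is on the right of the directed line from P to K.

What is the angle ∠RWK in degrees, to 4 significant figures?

77.03°

R is at the origin; RK is horizontal with |RK| = 50.8 and K in +x, so K = (50.8, 0). RP runs at 80.5° with |RP| = 30.9, so P = (5.100, 30.48). W is determined by |PW| = 40.8 and |WK| = 52.1 together: it lies at the intersection of circle(P, 40.8) and circle(K, 52.1). With |PK| = 54.93, the foot of the radical line on PK is 17.91 from P and the perpendicular offset is √(40.8² − 17.91²) = 36.66. Taking the right-of-PK solution: W = (-0.3392, -9.960).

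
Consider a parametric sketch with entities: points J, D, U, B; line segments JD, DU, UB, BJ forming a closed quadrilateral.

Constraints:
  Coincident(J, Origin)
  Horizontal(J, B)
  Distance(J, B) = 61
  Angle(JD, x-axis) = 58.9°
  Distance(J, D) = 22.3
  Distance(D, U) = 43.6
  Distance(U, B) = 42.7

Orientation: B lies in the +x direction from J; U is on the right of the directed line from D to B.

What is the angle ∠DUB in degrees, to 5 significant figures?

75.834°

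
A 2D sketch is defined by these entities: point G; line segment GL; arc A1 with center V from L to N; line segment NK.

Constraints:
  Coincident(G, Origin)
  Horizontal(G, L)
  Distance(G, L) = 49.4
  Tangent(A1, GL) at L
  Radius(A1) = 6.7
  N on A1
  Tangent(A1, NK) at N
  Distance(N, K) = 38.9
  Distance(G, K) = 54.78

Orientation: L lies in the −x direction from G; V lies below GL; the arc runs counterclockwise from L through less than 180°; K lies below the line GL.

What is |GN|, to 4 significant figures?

55.99

G is at the origin; G and L share the same y with |GL| = 49.4 and L on the −x side, so L = (-49.40, 0.000). The tangent condition forces VL to be normal to GL, so V = L + (0, -6.7) = (-49.40, -6.700). Since VN ⟂ NK (tangency), |VK| = √(6.7² + 38.9²) = 39.47 regardless of where N sits on A1. So K lies on both circle(G, 54.78) and circle(V, 39.47); the below-GL intersection is K = (-33.92, -43.01). N is the foot of the tangent from K: N = (-55.03, -10.34).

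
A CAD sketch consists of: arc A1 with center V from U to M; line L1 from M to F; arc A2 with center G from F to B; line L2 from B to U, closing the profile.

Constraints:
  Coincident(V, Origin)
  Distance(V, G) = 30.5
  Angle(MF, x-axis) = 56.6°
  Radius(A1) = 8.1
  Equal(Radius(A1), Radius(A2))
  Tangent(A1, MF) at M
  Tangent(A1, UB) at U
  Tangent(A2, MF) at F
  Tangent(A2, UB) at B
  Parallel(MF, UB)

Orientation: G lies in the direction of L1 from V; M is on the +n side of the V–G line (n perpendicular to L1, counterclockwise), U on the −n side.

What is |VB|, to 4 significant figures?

31.56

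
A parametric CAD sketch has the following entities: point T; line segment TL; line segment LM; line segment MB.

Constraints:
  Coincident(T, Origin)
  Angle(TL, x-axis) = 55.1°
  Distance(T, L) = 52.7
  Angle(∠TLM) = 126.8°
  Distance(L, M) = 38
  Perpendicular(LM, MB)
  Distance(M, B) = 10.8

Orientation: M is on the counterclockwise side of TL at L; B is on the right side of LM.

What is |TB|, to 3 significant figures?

87.5

∠TLM = 126.8°, so LM runs at 55.1° + (180° − 126.8°) = 108° from the x-axis; with |LM| = 38.0, M = L + 38.0·(cos 108°, sin 108°) = (18.2, 79.3). The perpendicularity gives MB at right angles to LM; with |MB| = 10.8 on the right of LM, B = M + 10.8·(0.949, 0.314) = (28.5, 82.7). Then |TB| = |B − T| = 87.5.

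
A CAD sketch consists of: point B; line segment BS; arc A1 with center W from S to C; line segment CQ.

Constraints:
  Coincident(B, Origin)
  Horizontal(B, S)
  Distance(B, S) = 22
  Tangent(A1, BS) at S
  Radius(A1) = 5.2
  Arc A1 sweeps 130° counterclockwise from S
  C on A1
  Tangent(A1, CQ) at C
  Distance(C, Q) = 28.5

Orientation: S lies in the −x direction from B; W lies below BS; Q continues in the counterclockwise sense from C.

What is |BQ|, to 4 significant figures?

31.33

B is at the origin; B and S share the same y with |BS| = 22.0 and S on the −x side, so S = (-22.00, 0.000). Tangency of A1 to BS means the radius WS is perpendicular to BS, so W = S + (0, -5.2) = (-22.00, -5.200). On A1, S sits at bearing 90° from W; a 130° counterclockwise sweep puts C at bearing 220°, so C = W + 5.2·(cos 220°, sin 220°) = (-25.98, -8.542). Since A1 is tangent to CQ there, WC ⟂ CQ, so CQ runs along (−sin 220°, cos 220°); with |CQ| = 28.5, Q = (-7.664, -30.37). Then |BQ| = |Q − B| = 31.33.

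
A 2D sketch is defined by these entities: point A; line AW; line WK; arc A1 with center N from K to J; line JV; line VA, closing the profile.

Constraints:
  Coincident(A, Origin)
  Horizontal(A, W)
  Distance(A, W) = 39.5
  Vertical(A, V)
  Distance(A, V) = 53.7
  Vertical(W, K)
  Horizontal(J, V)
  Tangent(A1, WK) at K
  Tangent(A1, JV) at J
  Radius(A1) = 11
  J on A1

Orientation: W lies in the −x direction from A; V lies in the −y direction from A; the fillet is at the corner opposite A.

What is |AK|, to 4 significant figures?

58.17

The virtual corner opposite A is at (-39.50, -53.70). Since A1 is tangent to WK there, NK ⟂ WK and the tangent condition forces NJ to be normal to JV, with radius 11.0, so the center N sits 11.0 in from both sides at N = (-28.50, -42.70). That places the tangent points at K = (-39.50, -42.70) on WK and J = (-28.50, -53.70) on JV. Then |AK| = |K − A| = 58.17.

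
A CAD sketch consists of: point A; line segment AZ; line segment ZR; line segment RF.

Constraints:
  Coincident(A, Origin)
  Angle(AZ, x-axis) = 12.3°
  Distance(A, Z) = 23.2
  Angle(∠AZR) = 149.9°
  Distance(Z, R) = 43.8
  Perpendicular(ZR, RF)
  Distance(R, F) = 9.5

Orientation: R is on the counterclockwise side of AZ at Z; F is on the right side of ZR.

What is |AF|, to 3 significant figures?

67.3

A is at the origin; AZ runs at 12.3° with length 23.2, so Z = 23.2·(cos 12.3°, sin 12.3°) = (22.7, 4.94). ∠AZR = 149.9°, so ZR runs at 12.3° + (180° − 149.9°) = 42.4° from the x-axis; with |ZR| = 43.8, R = Z + 43.8·(cos 42.4°, sin 42.4°) = (55.0, 34.5). ZR ⟂ RF; with |RF| = 9.5 on the right of ZR, F = R + 9.5·(0.674, -0.738) = (61.4, 27.5). Then |AF| = |F − A| = 67.3.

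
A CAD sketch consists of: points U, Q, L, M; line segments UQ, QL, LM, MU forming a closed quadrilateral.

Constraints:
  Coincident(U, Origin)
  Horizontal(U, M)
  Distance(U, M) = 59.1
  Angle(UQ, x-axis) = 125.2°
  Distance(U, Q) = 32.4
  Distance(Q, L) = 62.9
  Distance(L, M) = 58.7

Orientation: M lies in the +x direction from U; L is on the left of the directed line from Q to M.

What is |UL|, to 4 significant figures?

66.29

U is at the origin; U and M share the same y with |UM| = 59.1 and M in +x, so M = (59.1, 0). UQ runs at 125.2° with |UQ| = 32.4, so Q = (-18.68, 26.48). L is determined by |QL| = 62.9 and |LM| = 58.7 together: it lies at the intersection of circle(Q, 62.9) and circle(M, 58.7). With |QM| = 82.16, the foot of the radical line on QM is 44.19 from Q and the perpendicular offset is √(62.9² − 44.19²) = 44.76. Taking the left-of-QM solution: L = (37.58, 54.61).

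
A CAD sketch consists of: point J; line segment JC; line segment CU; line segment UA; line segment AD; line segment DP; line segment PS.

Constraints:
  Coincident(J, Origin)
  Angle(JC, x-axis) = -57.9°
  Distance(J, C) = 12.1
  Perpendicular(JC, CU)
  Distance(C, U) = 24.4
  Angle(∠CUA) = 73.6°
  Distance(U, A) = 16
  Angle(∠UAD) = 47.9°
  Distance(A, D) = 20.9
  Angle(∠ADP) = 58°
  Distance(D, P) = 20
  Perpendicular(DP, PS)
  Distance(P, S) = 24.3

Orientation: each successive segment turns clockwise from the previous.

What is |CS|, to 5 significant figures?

36.203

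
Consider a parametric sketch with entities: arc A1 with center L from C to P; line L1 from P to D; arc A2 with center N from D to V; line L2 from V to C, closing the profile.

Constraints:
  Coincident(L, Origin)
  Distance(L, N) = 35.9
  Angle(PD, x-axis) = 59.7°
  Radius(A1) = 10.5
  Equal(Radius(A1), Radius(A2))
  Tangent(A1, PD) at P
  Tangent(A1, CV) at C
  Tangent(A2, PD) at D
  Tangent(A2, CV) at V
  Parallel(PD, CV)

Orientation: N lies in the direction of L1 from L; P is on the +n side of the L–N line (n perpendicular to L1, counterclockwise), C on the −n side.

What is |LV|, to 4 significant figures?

37.40

The slot axis is L1's direction at 59.7°, so u = (cos 59.7°, sin 59.7°) = (0.5045, 0.8634) and n = (−sin 59.7°, cos 59.7°) = (-0.8634, 0.5045). L is at the origin and N lies 35.9 along u from L, so N = 35.9·u = (18.11, 31.00). Tangency of A1 to both parallel lines with radius 10.5 puts P and C at L ± 10.5·n: P = (-9.066, 5.298), C = (9.066, -5.298). Equal radii place D and V the same way about N: D = N + 10.5·n = (9.047, 36.29), V = N − 10.5·n = (27.18, 25.70). Then |LV| = |V − L| = 37.40.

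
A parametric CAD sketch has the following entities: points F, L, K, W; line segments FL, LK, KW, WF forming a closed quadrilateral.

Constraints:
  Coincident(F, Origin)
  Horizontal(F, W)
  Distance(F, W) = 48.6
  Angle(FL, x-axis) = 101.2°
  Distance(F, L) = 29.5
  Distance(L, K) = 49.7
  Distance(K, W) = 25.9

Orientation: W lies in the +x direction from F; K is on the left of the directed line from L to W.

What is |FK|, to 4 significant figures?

50.70

F is at the origin; F and W share the same y with |FW| = 48.6 and W in +x, so W = (48.6, 0). FL runs at 101.2° with |FL| = 29.5, so L = (-5.730, 28.94). K is determined by |LK| = 49.7 and |KW| = 25.9 together: it lies at the intersection of circle(L, 49.7) and circle(W, 25.9). With |LW| = 61.56, the foot of the radical line on LW is 45.39 from L and the perpendicular offset is √(49.7² − 45.39²) = 20.24. Taking the left-of-LW solution: K = (43.85, 25.46).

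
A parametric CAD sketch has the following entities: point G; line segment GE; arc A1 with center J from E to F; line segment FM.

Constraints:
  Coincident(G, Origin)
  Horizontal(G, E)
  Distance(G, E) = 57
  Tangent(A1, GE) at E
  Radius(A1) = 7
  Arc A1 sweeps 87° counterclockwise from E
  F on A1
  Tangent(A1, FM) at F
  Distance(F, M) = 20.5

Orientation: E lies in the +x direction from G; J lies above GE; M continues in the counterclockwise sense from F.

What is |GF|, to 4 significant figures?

64.33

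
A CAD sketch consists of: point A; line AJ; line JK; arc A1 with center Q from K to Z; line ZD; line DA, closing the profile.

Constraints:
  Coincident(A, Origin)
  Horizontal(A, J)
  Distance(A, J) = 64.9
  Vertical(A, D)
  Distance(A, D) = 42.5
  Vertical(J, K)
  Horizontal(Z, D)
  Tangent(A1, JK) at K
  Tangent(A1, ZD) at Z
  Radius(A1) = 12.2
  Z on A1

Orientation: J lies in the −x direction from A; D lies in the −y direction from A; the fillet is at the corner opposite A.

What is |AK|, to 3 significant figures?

71.6

The virtual corner opposite A is at (-64.9, -42.5). Since A1 is tangent to JK there, QK ⟂ JK and tangency of A1 to ZD means the radius QZ is perpendicular to ZD, with radius 12.2, so the center Q sits 12.2 in from both sides at Q = (-52.7, -30.3). That places the tangent points at K = (-64.9, -30.3) on JK and Z = (-52.7, -42.5) on ZD. Then |AK| = |K − A| = 71.6.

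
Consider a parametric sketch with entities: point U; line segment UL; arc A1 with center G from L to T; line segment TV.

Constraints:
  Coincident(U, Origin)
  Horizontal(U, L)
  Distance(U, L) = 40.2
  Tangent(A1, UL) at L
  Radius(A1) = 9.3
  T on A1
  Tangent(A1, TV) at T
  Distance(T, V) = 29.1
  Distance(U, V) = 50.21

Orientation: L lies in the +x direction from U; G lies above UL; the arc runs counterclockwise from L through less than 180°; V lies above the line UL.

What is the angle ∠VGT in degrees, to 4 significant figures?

72.28°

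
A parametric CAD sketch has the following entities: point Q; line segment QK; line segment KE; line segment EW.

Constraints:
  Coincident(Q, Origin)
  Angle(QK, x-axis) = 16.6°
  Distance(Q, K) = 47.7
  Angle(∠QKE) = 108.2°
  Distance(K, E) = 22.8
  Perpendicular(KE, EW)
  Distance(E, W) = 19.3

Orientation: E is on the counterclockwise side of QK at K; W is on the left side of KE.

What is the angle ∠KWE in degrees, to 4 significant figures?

49.75°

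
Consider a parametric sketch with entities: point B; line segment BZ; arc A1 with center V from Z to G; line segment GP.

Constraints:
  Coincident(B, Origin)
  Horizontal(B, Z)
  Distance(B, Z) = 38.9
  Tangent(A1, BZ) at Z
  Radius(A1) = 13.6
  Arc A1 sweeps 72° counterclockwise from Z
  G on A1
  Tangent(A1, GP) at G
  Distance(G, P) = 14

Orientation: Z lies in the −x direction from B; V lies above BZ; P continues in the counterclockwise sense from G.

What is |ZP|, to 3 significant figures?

28.5

B is at the origin; BZ is horizontal with |BZ| = 38.9 and Z on the −x side, so Z = (-38.9, 0.00). Since A1 is tangent to BZ there, VZ ⟂ BZ, so V = Z + (0, 13.6) = (-38.9, 13.6). On A1, Z sits at bearing -90° from V; a 72° counterclockwise sweep puts G at bearing -18°, so G = V + 13.6·(cos -18°, sin -18°) = (-26.0, 9.40). A1 meets GP tangentially, so VG is at right angles to GP, so GP runs along (−sin -18°, cos -18°); with |GP| = 14.0, P = (-21.6, 22.7). Then |ZP| = |P − Z| = 28.5.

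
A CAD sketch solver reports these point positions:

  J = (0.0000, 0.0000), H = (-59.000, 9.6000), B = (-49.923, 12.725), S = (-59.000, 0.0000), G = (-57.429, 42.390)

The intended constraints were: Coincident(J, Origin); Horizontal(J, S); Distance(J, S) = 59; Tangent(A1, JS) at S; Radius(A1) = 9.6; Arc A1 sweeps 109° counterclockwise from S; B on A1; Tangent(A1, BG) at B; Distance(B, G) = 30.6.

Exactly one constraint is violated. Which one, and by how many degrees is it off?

Tangent(A1, BG) at B — off by 4.80°.

J = (0.00, 0.00) ✓; J.y = 0.00, S.y = 0.00 ✓; |JS| = 59.00 ✓; ∠(HS, SJ) = 90.00° ✓; |HS| = 9.600 ✓; bearing(H→B) − bearing(H→S) = 109.0° ✓; |HB| = 9.600 ✓; ∠(HB, BG) = 94.80° ✗; |BG| = 30.60 ✓.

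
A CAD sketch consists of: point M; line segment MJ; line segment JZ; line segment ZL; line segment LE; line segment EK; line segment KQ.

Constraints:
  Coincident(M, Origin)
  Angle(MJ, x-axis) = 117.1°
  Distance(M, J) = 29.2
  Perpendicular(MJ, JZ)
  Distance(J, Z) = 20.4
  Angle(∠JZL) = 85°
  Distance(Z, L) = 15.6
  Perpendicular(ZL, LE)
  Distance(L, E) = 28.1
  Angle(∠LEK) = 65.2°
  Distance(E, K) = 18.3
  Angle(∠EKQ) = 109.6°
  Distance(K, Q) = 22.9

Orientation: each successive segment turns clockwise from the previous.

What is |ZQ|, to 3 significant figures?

2.61

M is at the origin; MJ runs at 117.1° with length 29.2, so J = (-13.3, 26.0). The perpendicularity gives JZ at right angles to MJ, so JZ runs at 27.1°; with |JZ| = 20.4, Z = (4.86, 35.3). ∠JZL = 85.0° gives ZL at -67.9° from the x-axis; with |ZL| = 15.6, L = (10.7, 20.8). ZL ⟂ LE, so LE runs at -158°; with |LE| = 28.1, E = (-15.3, 10.3). ∠LEK = 65.2° gives EK at 87.3° from the x-axis; with |EK| = 18.3, K = (-14.4, 28.5). ∠EKQ = 109.6° gives KQ at 16.9° from the x-axis; with |KQ| = 22.9, Q = (7.47, 35.2). Then |ZQ| = |Q − Z| = 2.61.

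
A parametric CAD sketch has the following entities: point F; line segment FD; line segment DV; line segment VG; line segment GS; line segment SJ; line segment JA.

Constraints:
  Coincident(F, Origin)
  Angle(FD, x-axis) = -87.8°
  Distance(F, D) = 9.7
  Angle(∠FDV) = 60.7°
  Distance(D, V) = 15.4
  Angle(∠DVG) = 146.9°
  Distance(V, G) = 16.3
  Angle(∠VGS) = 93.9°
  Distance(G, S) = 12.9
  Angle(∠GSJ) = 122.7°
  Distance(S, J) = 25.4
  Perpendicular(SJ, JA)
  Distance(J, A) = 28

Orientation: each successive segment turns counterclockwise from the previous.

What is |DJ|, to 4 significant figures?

21.87

F is at the origin; FD runs at -87.8° with length 9.7, so D = (0.3724, -9.693). ∠FDV = 60.7° gives DV at 31.50° from the x-axis; with |DV| = 15.4, V = (13.50, -1.646). ∠DVG = 146.9° gives VG at 64.60° from the x-axis; with |VG| = 16.3, G = (20.49, 13.08). ∠VGS = 93.9° gives GS at 150.7° from the x-axis; with |GS| = 12.9, S = (9.245, 19.39). ∠GSJ = 122.7° gives SJ at -152.0° from the x-axis; with |SJ| = 25.4, J = (-13.18, 7.466). Then |DJ| = |J − D| = 21.87.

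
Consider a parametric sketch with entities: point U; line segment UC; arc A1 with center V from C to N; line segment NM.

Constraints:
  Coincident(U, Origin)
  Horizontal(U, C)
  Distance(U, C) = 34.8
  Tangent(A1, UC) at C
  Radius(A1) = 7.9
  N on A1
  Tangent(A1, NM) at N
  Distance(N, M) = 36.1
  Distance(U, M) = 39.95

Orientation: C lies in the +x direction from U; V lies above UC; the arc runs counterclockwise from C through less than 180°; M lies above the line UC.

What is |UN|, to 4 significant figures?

42.36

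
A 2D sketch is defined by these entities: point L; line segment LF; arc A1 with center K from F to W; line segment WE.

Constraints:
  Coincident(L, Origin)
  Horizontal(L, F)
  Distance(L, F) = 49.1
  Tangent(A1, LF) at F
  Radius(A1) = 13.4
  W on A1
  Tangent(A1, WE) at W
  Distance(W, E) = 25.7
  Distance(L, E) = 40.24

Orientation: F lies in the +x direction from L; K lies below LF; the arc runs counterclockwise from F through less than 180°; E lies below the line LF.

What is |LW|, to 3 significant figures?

37.8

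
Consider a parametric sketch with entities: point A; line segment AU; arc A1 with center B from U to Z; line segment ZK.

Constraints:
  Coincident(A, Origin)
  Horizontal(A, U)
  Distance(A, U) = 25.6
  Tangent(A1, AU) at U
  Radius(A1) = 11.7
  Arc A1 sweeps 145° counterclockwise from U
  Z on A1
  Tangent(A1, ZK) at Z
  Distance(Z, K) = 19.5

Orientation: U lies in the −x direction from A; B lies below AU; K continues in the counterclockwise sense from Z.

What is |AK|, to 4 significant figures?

36.35

A is at the origin; AU is horizontal with |AU| = 25.6 and U on the −x side, so U = (-25.60, 0.000). Tangency of A1 to AU means the radius BU is perpendicular to AU, so B = U + (0, -11.7) = (-25.60, -11.70). On A1, U sits at bearing 90° from B; a 145° counterclockwise sweep puts Z at bearing 235°, so Z = B + 11.7·(cos 235°, sin 235°) = (-32.31, -21.28). Tangency of A1 to ZK means the radius BZ is perpendicular to ZK, so ZK runs along (−sin 235°, cos 235°); with |ZK| = 19.5, K = (-16.34, -32.47). Then |AK| = |K − A| = 36.35.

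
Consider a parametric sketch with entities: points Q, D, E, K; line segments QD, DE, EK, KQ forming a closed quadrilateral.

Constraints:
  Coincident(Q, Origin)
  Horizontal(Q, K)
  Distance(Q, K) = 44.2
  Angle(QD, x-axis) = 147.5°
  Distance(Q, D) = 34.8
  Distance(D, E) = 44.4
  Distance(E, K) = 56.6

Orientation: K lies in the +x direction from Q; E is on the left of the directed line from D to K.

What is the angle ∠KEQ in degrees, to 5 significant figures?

50.259°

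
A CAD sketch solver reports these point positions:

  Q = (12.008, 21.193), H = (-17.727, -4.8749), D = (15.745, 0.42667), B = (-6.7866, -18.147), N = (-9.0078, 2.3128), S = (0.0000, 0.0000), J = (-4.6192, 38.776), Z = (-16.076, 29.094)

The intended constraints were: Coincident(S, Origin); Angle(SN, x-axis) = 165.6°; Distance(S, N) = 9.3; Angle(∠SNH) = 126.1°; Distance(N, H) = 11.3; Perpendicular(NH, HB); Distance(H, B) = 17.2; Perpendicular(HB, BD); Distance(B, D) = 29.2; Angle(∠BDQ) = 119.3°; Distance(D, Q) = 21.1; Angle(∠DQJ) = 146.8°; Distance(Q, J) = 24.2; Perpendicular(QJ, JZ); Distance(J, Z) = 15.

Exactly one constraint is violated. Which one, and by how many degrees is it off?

Perpendicular(QJ, JZ) — off by 3.20°.

S = (0.00, 0.00) ✓; SN at 165.6° ✓; |SN| = 9.300 ✓; ∠SNH = 126.1° ✓; |NH| = 11.30 ✓; ∠(NH, HB) = 90.00° ✓; |HB| = 17.20 ✓; ∠(HB, BD) = 90.00° ✓; |BD| = 29.20 ✓; ∠BDQ = 119.3° ✓; |DQ| = 21.10 ✓; ∠DQJ = 146.8° ✓; |QJ| = 24.20 ✓; ∠(QJ, JZ) = 86.80° ✗; |JZ| = 15.00 ✓.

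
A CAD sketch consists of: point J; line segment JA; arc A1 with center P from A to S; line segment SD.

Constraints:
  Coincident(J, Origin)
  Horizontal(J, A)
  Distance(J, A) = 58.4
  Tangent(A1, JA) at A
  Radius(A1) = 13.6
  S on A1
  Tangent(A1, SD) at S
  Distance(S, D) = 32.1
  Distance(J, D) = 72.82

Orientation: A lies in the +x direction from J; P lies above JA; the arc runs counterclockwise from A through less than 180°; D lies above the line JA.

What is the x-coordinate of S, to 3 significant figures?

70.3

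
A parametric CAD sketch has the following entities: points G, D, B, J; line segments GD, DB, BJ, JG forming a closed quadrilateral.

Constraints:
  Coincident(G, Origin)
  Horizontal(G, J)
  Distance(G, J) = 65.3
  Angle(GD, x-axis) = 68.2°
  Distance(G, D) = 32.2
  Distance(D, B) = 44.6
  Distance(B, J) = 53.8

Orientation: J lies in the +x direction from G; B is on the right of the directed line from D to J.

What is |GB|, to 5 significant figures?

19.967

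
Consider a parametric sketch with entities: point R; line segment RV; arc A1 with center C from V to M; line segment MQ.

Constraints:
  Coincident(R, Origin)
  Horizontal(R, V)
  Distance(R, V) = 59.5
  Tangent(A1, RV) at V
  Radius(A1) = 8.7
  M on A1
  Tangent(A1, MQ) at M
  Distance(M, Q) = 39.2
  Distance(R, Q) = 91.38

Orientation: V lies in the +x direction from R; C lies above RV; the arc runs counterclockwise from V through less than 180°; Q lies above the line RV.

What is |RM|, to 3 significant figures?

68.0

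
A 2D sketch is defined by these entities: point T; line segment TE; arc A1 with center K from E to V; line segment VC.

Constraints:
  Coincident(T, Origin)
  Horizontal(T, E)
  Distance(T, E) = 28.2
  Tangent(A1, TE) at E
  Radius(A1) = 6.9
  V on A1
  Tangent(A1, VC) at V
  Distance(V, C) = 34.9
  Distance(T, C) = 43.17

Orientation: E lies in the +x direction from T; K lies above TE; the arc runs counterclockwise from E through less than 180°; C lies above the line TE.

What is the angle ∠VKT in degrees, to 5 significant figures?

162.01°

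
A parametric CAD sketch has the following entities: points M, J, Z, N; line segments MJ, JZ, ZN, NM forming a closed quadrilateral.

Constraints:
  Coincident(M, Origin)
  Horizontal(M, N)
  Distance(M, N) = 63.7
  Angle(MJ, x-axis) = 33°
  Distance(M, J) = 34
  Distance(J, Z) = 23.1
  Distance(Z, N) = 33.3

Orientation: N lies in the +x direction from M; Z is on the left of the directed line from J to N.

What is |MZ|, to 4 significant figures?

57.07

Checks: |JZ| = 23.10 ✓; |ZN| = 33.30 ✓.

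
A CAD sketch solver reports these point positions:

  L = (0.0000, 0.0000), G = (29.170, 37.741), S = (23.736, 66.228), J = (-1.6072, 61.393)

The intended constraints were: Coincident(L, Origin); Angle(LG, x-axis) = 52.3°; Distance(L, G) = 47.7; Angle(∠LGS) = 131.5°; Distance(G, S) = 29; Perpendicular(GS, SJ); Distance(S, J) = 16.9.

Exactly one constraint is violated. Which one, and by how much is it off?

Distance(S, J) = 16.9 — off by 8.90.

L = (0.00, 0.00) ✓; LG at 52.30° ✓; |LG| = 47.70 ✓; ∠LGS = 131.5° ✓; |GS| = 29.00 ✓; ∠(GS, SJ) = 90.00° ✓; |SJ| = 25.80 ✗.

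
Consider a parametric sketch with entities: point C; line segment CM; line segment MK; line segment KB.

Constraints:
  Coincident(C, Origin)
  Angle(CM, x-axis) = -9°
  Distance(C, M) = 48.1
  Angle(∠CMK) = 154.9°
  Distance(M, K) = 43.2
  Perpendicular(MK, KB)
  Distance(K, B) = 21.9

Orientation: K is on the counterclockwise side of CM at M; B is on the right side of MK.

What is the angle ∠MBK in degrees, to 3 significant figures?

63.1°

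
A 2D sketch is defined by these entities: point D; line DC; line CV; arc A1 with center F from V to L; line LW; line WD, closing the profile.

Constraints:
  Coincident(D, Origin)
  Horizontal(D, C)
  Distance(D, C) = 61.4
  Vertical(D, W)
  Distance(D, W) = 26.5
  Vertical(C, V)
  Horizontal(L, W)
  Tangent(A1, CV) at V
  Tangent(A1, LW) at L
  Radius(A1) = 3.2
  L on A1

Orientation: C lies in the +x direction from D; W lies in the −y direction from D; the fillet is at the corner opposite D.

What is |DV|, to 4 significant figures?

65.67

D is at the origin; D and C share the same y with |DC| = 61.4 and C on the +x side, so C = (61.40, 0.000). D and W share the same x with |DW| = 26.5 and W on the −y side, so W = (0.000, -26.50). The virtual corner opposite D is at (61.40, -26.50). Tangency of A1 to CV means the radius FV is perpendicular to CV and the tangent condition forces FL to be normal to LW, with radius 3.2, so the center F sits 3.2 in from both sides at F = (58.20, -23.30). That places the tangent points at V = (61.40, -23.30) on CV and L = (58.20, -26.50) on LW. Then |DV| = |V − D| = 65.67.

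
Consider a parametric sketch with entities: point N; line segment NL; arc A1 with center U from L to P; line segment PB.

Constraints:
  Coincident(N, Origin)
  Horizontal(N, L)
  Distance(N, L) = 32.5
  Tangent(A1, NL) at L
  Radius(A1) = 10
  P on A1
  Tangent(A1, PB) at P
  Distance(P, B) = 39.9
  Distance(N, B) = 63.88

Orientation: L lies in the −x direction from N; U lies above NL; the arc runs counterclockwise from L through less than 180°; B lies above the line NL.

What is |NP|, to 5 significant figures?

27.146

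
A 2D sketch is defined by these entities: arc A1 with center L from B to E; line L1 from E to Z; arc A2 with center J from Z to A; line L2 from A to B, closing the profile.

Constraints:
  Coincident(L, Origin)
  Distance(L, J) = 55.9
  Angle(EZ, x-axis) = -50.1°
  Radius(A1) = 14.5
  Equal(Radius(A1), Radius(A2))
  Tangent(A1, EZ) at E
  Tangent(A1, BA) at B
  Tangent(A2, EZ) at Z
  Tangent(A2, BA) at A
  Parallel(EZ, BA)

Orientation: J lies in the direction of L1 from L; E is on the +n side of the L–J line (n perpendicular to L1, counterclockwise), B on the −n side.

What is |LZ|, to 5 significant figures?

57.750

The slot axis is L1's direction at -50.1°, so u = (cos -50.1°, sin -50.1°) = (0.64145, -0.76717) and n = (−sin -50.1°, cos -50.1°) = (0.76717, 0.64145). L is at the origin and J lies 55.9 along u from L, so J = 55.9·u = (35.857, -42.885). Tangency of A1 to both parallel lines with radius 14.5 puts E and B at L ± 14.5·n: E = (11.124, 9.3010), B = (-11.124, -9.3010). Equal radii place Z and A the same way about J: Z = J + 14.5·n = (46.981, -33.584), A = J − 14.5·n = (24.733, -52.186). Then |LZ| = |Z − L| = 57.750.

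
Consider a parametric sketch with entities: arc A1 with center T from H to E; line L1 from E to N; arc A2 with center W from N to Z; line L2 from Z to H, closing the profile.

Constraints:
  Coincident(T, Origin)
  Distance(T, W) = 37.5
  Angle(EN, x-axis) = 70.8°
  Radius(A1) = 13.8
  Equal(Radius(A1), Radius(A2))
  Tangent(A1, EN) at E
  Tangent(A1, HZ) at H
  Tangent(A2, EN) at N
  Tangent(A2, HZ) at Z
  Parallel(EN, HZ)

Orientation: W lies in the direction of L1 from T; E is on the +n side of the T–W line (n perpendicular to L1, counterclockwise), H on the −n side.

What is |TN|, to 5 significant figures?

39.959

Tangency of A1 to both parallel lines with radius 13.8 puts E and H at T ± 13.8·n: E = (-13.032, 4.5384), H = (13.032, -4.5384). Equal radii place N and Z the same way about W: N = W + 13.8·n = (-0.69989, 39.952), Z = W − 13.8·n = (25.365, 30.876). Then |TN| = |N − T| = 39.959.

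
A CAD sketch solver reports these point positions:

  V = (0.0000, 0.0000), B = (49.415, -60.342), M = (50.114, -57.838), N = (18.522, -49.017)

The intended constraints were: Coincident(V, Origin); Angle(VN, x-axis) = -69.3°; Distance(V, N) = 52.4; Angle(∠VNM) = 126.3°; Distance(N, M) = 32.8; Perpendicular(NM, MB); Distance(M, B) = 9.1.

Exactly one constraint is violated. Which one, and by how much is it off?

Distance(M, B) = 9.1 — off by 6.50.

V = (0.00, 0.00) ✓; VN at -69.30° ✓; |VN| = 52.40 ✓; ∠VNM = 126.3° ✓; |NM| = 32.80 ✓; ∠(NM, MB) = 90.00° ✓; |MB| = 2.600 ✗.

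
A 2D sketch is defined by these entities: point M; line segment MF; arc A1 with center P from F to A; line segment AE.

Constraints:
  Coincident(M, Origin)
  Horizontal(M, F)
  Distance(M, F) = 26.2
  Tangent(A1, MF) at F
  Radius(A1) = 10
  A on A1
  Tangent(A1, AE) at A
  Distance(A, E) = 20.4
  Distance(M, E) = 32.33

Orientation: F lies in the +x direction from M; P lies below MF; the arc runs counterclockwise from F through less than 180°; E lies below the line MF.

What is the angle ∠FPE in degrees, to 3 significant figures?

147°

Checks: ∠(PF, FM) = 90.00° ✓; |PF| = 10.00 ✓; |PA| = 10.00 ✓; ∠(PA, AE) = 90.00° ✓; |AE| = 20.40 ✓; |ME| = 32.33 ✓.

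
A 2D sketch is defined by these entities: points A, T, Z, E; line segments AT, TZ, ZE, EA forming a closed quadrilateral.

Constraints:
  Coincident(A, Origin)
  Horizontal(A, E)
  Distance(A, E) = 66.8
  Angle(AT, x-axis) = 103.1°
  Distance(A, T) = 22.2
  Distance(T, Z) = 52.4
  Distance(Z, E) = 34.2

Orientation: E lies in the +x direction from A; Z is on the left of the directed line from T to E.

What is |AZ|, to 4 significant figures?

54.64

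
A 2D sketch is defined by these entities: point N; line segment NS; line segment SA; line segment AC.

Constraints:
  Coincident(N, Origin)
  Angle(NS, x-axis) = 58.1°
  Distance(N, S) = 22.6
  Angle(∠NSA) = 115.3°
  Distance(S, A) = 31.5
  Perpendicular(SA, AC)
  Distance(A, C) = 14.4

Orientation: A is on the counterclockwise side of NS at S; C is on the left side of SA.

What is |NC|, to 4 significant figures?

41.60

N is at the origin; NS runs at 58.1° with length 22.6, so S = 22.6·(cos 58.1°, sin 58.1°) = (11.94, 19.19). ∠NSA = 115.3°, so SA runs at 58.1° + (180° − 115.3°) = 122.8° from the x-axis; with |SA| = 31.5, A = S + 31.5·(cos 122.8°, sin 122.8°) = (-5.121, 45.66). SA ⟂ AC; with |AC| = 14.4 on the left of SA, C = A + 14.4·(-0.8406, -0.5417) = (-17.23, 37.86). Then |NC| = |C − N| = 41.60.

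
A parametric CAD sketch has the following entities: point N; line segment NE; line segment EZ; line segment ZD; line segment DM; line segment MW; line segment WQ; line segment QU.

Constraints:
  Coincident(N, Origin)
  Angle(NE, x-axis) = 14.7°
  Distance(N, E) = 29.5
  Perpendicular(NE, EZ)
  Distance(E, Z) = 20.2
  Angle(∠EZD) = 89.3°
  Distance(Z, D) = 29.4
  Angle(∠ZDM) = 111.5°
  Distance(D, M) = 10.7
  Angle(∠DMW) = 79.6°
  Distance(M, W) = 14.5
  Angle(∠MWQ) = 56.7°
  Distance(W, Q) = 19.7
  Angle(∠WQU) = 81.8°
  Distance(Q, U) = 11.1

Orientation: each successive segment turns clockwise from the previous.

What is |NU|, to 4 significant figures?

20.72

N is at the origin; NE runs at 14.7° with length 29.5, so E = (28.53, 7.486). NE is perpendicular to EZ, so EZ runs at -75.30°; with |EZ| = 20.2, Z = (33.66, -12.05). ∠EZD = 89.3° gives ZD at -166.0° from the x-axis; with |ZD| = 29.4, D = (5.134, -19.17). ∠ZDM = 111.5° gives DM at 125.5° from the x-axis; with |DM| = 10.7, M = (-1.080, -10.45). ∠DMW = 79.6° gives MW at 25.10° from the x-axis; with |MW| = 14.5, W = (12.05, -4.304). ∠MWQ = 56.7° gives WQ at -98.20° from the x-axis; with |WQ| = 19.7, Q = (9.241, -23.80). ∠WQU = 81.8° gives QU at 163.6° from the x-axis; with |QU| = 11.1, U = (-1.407, -20.67). Then |NU| = |U − N| = 20.72.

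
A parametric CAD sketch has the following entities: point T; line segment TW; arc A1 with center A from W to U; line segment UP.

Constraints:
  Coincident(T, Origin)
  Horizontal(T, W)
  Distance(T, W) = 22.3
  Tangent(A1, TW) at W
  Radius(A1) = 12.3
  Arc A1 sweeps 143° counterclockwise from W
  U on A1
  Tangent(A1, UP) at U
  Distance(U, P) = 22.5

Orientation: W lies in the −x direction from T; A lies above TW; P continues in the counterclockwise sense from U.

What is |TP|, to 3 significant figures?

48.5

T is at the origin; TW is horizontal with |TW| = 22.3 and W on the −x side, so W = (-22.3, 0.00). Tangency of A1 to TW means the radius AW is perpendicular to TW, so A = W + (0, 12.3) = (-22.3, 12.3). On A1, W sits at bearing -90° from A; a 143° counterclockwise sweep puts U at bearing 53°, so U = A + 12.3·(cos 53°, sin 53°) = (-14.9, 22.1). Since A1 is tangent to UP there, AU ⟂ UP, so UP runs along (−sin 53°, cos 53°); with |UP| = 22.5, P = (-32.9, 35.7). Then |TP| = |P − T| = 48.5.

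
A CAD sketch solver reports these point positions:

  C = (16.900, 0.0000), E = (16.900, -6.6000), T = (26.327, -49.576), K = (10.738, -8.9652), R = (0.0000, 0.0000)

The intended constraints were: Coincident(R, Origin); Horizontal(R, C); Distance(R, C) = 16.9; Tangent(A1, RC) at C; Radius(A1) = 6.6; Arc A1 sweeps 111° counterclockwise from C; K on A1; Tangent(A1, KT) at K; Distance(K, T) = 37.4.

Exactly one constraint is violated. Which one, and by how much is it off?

Distance(K, T) = 37.4 — off by 6.10.

R = (0.00, 0.00) ✓; R.y = 0.00, C.y = 0.00 ✓; |RC| = 16.90 ✓; ∠(EC, CR) = 90.00° ✓; |EC| = 6.600 ✓; bearing(E→K) − bearing(E→C) = 111.0° ✓; |EK| = 6.600 ✓; ∠(EK, KT) = 90.00° ✓; |KT| = 43.50 ✗.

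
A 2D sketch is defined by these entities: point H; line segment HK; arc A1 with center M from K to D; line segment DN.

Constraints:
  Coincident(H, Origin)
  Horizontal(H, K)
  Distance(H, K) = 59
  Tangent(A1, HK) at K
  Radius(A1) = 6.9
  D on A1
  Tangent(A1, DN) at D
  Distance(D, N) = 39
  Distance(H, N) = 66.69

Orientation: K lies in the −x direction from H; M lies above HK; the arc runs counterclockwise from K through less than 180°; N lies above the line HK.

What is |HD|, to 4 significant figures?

52.51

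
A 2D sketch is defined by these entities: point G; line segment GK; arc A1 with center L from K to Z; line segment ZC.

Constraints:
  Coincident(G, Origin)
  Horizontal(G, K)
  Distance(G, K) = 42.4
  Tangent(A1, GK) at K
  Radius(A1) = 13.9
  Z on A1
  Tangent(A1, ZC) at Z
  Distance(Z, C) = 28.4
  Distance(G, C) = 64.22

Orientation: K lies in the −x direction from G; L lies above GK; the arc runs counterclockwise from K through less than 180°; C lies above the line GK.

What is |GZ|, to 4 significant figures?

37.19

Checks: G = (0.00, 0.00) ✓; |LZ| = 13.90 ✓; ∠(LZ, ZC) = 90.00° ✓; |ZC| = 28.40 ✓; |GC| = 64.22 ✓.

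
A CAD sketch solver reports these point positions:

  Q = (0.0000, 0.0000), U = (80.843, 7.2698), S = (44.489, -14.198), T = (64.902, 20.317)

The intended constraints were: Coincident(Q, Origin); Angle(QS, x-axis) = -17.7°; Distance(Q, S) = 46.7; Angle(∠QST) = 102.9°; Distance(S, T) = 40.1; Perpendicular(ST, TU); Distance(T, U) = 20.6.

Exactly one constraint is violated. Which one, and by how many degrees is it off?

Perpendicular(ST, TU) — off by 8.70°.

Q = (0.00, 0.00) ✓; QS at -17.70° ✓; |QS| = 46.70 ✓; ∠QST = 102.9° ✓; |ST| = 40.10 ✓; ∠(ST, TU) = 98.70° ✗; |TU| = 20.60 ✓.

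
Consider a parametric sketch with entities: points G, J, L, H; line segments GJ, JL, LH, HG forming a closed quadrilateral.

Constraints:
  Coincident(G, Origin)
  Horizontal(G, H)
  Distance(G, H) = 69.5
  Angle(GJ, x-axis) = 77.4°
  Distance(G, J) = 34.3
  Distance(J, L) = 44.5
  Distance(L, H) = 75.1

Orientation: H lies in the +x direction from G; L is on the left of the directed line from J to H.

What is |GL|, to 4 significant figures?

76.53

Checks: |JL| = 44.50 ✓; |LH| = 75.10 ✓.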